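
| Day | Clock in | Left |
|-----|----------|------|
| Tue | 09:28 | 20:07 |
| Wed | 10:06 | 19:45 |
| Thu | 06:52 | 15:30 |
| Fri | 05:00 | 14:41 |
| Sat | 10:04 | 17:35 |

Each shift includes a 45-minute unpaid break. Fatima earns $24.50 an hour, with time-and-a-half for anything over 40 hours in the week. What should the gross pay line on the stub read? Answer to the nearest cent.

$1067.59

Tue: 09:28–20:07 = 10 h 39 min; less 45 min break → 9 h 54 min
Wed: 10:06–19:45 = 9 h 39 min; less 45 min break → 8 h 54 min
Thu: 06:52–15:30 = 8 h 38 min; less 45 min break → 7 h 53 min
Fri: 05:00–14:41 = 9 h 41 min; less 45 min break → 8 h 56 min
Sat: 10:04–17:35 = 7 h 31 min; less 45 min break → 6 h 46 min
Total worked: 42 h 23 min = 2543 min.
Regular 40 h 0 min = 2400 min at $24.50/h; overtime 2 h 23 min = 143 min at $36.75/h.
Pay = (2400 × $24.50 + 143 × $36.75) ÷ 60 = $1067.59.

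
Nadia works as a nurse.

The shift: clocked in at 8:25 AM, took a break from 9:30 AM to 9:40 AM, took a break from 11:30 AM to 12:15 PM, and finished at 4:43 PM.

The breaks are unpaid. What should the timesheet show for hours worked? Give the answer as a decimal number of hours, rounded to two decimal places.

The shift: 8:25 AM–4:43 PM = 8 h 18 min; less 55 min break → 7 h 23 min

7.38 hours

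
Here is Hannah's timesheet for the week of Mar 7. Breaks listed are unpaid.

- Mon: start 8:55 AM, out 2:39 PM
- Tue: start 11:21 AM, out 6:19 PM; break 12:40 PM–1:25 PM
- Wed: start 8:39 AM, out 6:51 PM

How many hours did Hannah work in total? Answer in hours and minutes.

22 h 9 min

Mon: 8:55 AM–2:39 PM = 5 h 44 min
Tue: 11:21 AM–6:19 PM = 6 h 58 min; less 45 min break → 6 h 13 min
Wed: 8:39 AM–6:51 PM = 10 h 12 min
Total: 5 h 44 min + 6 h 13 min + 10 h 12 min = 22 h 9 min.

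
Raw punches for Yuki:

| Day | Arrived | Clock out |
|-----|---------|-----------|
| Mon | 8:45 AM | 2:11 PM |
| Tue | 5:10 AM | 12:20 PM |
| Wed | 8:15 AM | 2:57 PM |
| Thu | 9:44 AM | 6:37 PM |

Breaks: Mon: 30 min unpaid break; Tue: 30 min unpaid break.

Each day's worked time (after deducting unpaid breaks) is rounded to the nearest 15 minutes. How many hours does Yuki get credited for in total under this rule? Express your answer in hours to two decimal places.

Mon: 8:45 AM–2:11 PM = 5 h 26 min − 30 min = 4 h 56 min → rounds to 5 h 0 min
Tue: 5:10 AM–12:20 PM = 7 h 10 min − 30 min = 6 h 40 min → rounds to 6 h 45 min
Wed: 8:15 AM–2:57 PM = 6 h 42 min → rounds to 6 h 45 min
Thu: 9:44 AM–6:37 PM = 8 h 53 min → rounds to 9 h 0 min
Total credited: 27 h 30 min.

27.50 hours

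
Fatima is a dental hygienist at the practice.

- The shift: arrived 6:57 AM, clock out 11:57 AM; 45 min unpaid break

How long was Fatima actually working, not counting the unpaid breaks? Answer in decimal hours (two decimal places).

4.25 hours

The shift: 6:57 AM–11:57 AM = 5 h 0 min; less 45 min break → 4 h 15 min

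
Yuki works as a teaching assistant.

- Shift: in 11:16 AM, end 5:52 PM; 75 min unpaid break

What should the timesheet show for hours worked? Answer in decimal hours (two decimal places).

Shift: 11:16 AM–5:52 PM = 6 h 36 min; less 75 min break → 5 h 21 min

5.35 hours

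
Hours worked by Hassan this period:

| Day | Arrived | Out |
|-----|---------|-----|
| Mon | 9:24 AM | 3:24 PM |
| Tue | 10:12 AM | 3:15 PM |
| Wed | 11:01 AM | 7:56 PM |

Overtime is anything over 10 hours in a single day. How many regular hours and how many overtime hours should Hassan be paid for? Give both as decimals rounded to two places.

Mon: 9:24 AM–3:24 PM = 6 h 0 min
Tue: 10:12 AM–3:15 PM = 5 h 3 min
Wed: 11:01 AM–7:56 PM = 8 h 55 min
Mon reg 6 h 0 min / OT 0 h 0 min; Tue reg 5 h 3 min / OT 0 h 0 min; Wed reg 8 h 55 min / OT 0 h 0 min.
Totals: regular 19 h 58 min, overtime 0 h 0 min.

Regular 19.97 hours, overtime 0.00 hours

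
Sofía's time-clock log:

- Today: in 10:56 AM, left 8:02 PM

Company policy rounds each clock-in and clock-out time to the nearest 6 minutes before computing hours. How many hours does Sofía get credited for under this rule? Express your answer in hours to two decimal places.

9.10 hours

Today: in 10:56 AM→10:54 AM, out 8:02 PM→8:00 PM; 9 h 6 min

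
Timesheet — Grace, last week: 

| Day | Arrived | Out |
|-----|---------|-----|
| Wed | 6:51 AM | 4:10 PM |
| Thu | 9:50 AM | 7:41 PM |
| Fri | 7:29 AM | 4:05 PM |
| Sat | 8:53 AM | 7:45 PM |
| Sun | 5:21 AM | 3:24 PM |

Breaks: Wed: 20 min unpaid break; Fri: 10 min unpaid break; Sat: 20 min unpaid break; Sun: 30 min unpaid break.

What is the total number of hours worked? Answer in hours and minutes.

Wed: 6:51 AM–4:10 PM = 9 h 19 min; less 20 min break → 8 h 59 min
Thu: 9:50 AM–7:41 PM = 9 h 51 min
Fri: 7:29 AM–4:05 PM = 8 h 36 min; less 10 min break → 8 h 26 min
Sat: 8:53 AM–7:45 PM = 10 h 52 min; less 20 min break → 10 h 32 min
Sun: 5:21 AM–3:24 PM = 10 h 3 min; less 30 min break → 9 h 33 min
Total: 8 h 59 min + 9 h 51 min + 8 h 26 min + 10 h 32 min + 9 h 33 min = 47 h 21 min.

47 h 21 min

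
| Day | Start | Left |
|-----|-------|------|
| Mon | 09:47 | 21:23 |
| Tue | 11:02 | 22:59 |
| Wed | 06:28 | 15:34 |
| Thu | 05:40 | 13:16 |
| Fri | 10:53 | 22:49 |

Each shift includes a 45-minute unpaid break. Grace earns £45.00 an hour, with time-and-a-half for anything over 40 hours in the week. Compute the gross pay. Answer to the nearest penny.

£2369.25

Mon: 09:47–21:23 = 11 h 36 min; less 45 min break → 10 h 51 min
Tue: 11:02–22:59 = 11 h 57 min; less 45 min break → 11 h 12 min
Wed: 06:28–15:34 = 9 h 6 min; less 45 min break → 8 h 21 min
Thu: 05:40–13:16 = 7 h 36 min; less 45 min break → 6 h 51 min
Fri: 10:53–22:49 = 11 h 56 min; less 45 min break → 11 h 11 min
Total worked: 48 h 26 min = 2906 min.
Regular 40 h 0 min = 2400 min at £45.00/h; overtime 8 h 26 min = 506 min at £67.50/h.
Pay = (2400 × £45.00 + 506 × £67.50) ÷ 60 = £2369.25.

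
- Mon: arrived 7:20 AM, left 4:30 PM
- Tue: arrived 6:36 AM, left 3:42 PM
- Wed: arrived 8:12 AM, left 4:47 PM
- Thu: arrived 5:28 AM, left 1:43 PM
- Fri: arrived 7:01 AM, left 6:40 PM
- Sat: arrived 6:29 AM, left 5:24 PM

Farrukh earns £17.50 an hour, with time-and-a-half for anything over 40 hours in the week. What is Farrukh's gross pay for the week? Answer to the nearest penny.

£1163.75

Mon: 7:20 AM–4:30 PM = 9 h 10 min
Tue: 6:36 AM–3:42 PM = 9 h 6 min
Wed: 8:12 AM–4:47 PM = 8 h 35 min
Thu: 5:28 AM–1:43 PM = 8 h 15 min
Fri: 7:01 AM–6:40 PM = 11 h 39 min
Sat: 6:29 AM–5:24 PM = 10 h 55 min
Total worked: 57 h 40 min = 3460 min.
Regular 40 h 0 min = 2400 min at £17.50/h; overtime 17 h 40 min = 1060 min at £26.25/h.
Pay = (2400 × £17.50 + 1060 × £26.25) ÷ 60 = £1163.75.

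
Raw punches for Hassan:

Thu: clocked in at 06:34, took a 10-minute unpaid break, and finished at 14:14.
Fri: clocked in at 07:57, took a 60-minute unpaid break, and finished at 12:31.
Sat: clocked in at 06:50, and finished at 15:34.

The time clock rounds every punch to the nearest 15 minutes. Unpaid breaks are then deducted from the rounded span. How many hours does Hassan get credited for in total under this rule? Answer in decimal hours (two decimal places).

19.83 hours

Thu: in 06:34→06:30, out 14:14→14:15; 7 h 45 min − 10 min = 7 h 35 min
Fri: in 07:57→08:00, out 12:31→12:30; 4 h 30 min − 60 min = 3 h 30 min
Sat: in 06:50→06:45, out 15:34→15:30; 8 h 45 min
Total credited: 19 h 50 min.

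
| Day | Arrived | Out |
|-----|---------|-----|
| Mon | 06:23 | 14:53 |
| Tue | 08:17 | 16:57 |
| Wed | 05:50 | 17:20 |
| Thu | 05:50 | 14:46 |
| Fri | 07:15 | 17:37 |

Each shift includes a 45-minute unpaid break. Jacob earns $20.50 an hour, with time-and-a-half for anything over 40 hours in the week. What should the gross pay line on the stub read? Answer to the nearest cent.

$949.66

Mon: 06:23–14:53 = 8 h 30 min; less 45 min break → 7 h 45 min
Tue: 08:17–16:57 = 8 h 40 min; less 45 min break → 7 h 55 min
Wed: 05:50–17:20 = 11 h 30 min; less 45 min break → 10 h 45 min
Thu: 05:50–14:46 = 8 h 56 min; less 45 min break → 8 h 11 min
Fri: 07:15–17:37 = 10 h 22 min; less 45 min break → 9 h 37 min
Total worked: 44 h 13 min = 2653 min.
Regular 40 h 0 min = 2400 min at $20.50/h; overtime 4 h 13 min = 253 min at $30.75/h.
Pay = (2400 × $20.50 + 253 × $30.75) ÷ 60 = $949.66.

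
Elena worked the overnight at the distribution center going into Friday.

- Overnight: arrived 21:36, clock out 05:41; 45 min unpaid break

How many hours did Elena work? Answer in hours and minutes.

7 h 20 min

Overnight: 21:36 → midnight = 2 h 24 min; midnight → 05:41 = 5 h 41 min; span 8 h 5 min; less 45 min break → 7 h 20 min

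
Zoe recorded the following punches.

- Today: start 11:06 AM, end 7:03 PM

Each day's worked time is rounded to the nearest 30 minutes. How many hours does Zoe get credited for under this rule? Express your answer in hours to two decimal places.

Today: 11:06 AM–7:03 PM = 7 h 57 min → rounds to 8 h 0 min

8.00 hours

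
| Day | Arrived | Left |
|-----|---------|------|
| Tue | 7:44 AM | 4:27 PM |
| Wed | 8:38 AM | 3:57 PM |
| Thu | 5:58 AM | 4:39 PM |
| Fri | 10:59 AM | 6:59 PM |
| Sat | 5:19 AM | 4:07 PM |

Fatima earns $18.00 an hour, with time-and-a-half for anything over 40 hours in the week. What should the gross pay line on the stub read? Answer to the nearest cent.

$868.95

Tue: 7:44 AM–4:27 PM = 8 h 43 min
Wed: 8:38 AM–3:57 PM = 7 h 19 min
Thu: 5:58 AM–4:39 PM = 10 h 41 min
Fri: 10:59 AM–6:59 PM = 8 h 0 min
Sat: 5:19 AM–4:07 PM = 10 h 48 min
Total worked: 45 h 31 min = 2731 min.
Regular 40 h 0 min = 2400 min at $18.00/h; overtime 5 h 31 min = 331 min at $27.00/h.
Pay = (2400 × $18.00 + 331 × $27.00) ÷ 60 = $868.95.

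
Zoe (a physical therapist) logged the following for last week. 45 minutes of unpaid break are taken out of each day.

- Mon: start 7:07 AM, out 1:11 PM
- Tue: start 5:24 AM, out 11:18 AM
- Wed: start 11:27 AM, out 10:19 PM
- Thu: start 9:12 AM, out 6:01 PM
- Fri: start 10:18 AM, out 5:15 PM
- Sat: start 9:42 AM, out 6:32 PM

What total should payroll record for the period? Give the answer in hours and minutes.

42 h 56 min

Mon: 7:07 AM–1:11 PM = 6 h 4 min; less 45 min break → 5 h 19 min
Tue: 5:24 AM–11:18 AM = 5 h 54 min; less 45 min break → 5 h 9 min
Wed: 11:27 AM–10:19 PM = 10 h 52 min; less 45 min break → 10 h 7 min
Thu: 9:12 AM–6:01 PM = 8 h 49 min; less 45 min break → 8 h 4 min
Fri: 10:18 AM–5:15 PM = 6 h 57 min; less 45 min break → 6 h 12 min
Sat: 9:42 AM–6:32 PM = 8 h 50 min; less 45 min break → 8 h 5 min
Total: 5 h 19 min + 5 h 9 min + 10 h 7 min + 8 h 4 min + 6 h 12 min + 8 h 5 min = 42 h 56 min.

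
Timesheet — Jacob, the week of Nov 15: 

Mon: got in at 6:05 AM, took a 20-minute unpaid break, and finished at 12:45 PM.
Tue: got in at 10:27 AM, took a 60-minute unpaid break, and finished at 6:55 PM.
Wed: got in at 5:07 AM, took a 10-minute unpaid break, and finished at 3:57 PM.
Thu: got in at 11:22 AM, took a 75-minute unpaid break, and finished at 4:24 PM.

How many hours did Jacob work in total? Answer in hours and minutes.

28 h 15 min

Mon: 6:05 AM–12:45 PM = 6 h 40 min; less 20 min break → 6 h 20 min
Tue: 10:27 AM–6:55 PM = 8 h 28 min; less 60 min break → 7 h 28 min
Wed: 5:07 AM–3:57 PM = 10 h 50 min; less 10 min break → 10 h 40 min
Thu: 11:22 AM–4:24 PM = 5 h 2 min; less 75 min break → 3 h 47 min
Total: 6 h 20 min + 7 h 28 min + 10 h 40 min + 3 h 47 min = 28 h 15 min.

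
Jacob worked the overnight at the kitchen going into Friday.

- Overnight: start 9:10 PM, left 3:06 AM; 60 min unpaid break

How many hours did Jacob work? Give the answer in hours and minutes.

4 h 56 min

Overnight: 9:10 PM → midnight = 2 h 50 min; midnight → 3:06 AM = 3 h 6 min; span 5 h 56 min; less 60 min break → 4 h 56 min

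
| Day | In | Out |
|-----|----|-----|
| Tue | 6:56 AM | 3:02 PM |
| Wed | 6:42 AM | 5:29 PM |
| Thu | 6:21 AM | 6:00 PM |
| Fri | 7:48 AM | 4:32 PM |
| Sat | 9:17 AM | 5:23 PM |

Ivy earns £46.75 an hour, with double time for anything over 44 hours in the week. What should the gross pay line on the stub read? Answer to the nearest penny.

Tue: 6:56 AM–3:02 PM = 8 h 6 min
Wed: 6:42 AM–5:29 PM = 10 h 47 min
Thu: 6:21 AM–6:00 PM = 11 h 39 min
Fri: 7:48 AM–4:32 PM = 8 h 44 min
Sat: 9:17 AM–5:23 PM = 8 h 6 min
Total worked: 47 h 22 min = 2842 min.
Regular 44 h 0 min = 2640 min at £46.75/h; overtime 3 h 22 min = 202 min at £93.50/h.
Pay = (2640 × £46.75 + 202 × £93.50) ÷ 60 = £2371.78.

£2371.78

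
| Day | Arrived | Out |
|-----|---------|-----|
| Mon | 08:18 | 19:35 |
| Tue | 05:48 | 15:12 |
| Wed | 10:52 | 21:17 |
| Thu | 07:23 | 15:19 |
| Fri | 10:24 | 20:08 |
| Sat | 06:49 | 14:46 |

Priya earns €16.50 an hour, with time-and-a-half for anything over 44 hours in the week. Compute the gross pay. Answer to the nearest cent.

€1040.74

Mon: 08:18–19:35 = 11 h 17 min
Tue: 05:48–15:12 = 9 h 24 min
Wed: 10:52–21:17 = 10 h 25 min
Thu: 07:23–15:19 = 7 h 56 min
Fri: 10:24–20:08 = 9 h 44 min
Sat: 06:49–14:46 = 7 h 57 min
Total worked: 56 h 43 min = 3403 min.
Regular 44 h 0 min = 2640 min at €16.50/h; overtime 12 h 43 min = 763 min at €24.75/h.
Pay = (2640 × €16.50 + 763 × €24.75) ÷ 60 = €1040.74.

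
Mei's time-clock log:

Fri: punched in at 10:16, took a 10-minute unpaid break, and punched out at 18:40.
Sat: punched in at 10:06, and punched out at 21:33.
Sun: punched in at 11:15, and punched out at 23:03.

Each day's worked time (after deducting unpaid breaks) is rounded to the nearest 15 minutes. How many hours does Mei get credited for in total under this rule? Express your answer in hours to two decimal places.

Fri: 10:16–18:40 = 8 h 24 min − 10 min = 8 h 14 min → rounds to 8 h 15 min
Sat: 10:06–21:33 = 11 h 27 min → rounds to 11 h 30 min
Sun: 11:15–23:03 = 11 h 48 min → rounds to 11 h 45 min
Total credited: 31 h 30 min.

31.50 hours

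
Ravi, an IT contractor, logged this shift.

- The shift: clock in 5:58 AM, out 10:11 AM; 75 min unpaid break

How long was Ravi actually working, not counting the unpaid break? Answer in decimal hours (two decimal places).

The shift: 5:58 AM–10:11 AM = 4 h 13 min; less 75 min break → 2 h 58 min

2.97 hours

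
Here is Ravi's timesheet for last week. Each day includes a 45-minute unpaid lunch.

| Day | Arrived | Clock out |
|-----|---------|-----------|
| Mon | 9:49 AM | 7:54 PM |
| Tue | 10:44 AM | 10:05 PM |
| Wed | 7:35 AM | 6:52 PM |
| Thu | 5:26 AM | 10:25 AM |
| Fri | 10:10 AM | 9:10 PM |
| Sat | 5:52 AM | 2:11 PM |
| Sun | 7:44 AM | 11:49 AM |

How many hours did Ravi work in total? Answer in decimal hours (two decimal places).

55.85 hours

Mon: 9:49 AM–7:54 PM = 10 h 5 min; less 45 min break → 9 h 20 min
Tue: 10:44 AM–10:05 PM = 11 h 21 min; less 45 min break → 10 h 36 min
Wed: 7:35 AM–6:52 PM = 11 h 17 min; less 45 min break → 10 h 32 min
Thu: 5:26 AM–10:25 AM = 4 h 59 min; less 45 min break → 4 h 14 min
Fri: 10:10 AM–9:10 PM = 11 h 0 min; less 45 min break → 10 h 15 min
Sat: 5:52 AM–2:11 PM = 8 h 19 min; less 45 min break → 7 h 34 min
Sun: 7:44 AM–11:49 AM = 4 h 5 min; less 45 min break → 3 h 20 min
Total: 9 h 20 min + 10 h 36 min + 10 h 32 min + 4 h 14 min + 10 h 15 min + 7 h 34 min + 3 h 20 min = 55 h 51 min.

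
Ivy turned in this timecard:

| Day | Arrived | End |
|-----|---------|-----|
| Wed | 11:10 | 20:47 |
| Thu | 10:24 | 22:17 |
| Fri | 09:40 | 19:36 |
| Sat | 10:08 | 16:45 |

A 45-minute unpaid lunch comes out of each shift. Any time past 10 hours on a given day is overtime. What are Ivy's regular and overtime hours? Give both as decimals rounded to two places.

Wed: 11:10–20:47 = 9 h 37 min; less 45 min break → 8 h 52 min
Thu: 10:24–22:17 = 11 h 53 min; less 45 min break → 11 h 8 min
Fri: 09:40–19:36 = 9 h 56 min; less 45 min break → 9 h 11 min
Sat: 10:08–16:45 = 6 h 37 min; less 45 min break → 5 h 52 min
Wed reg 8 h 52 min / OT 0 h 0 min; Thu reg 10 h 0 min / OT 1 h 8 min; Fri reg 9 h 11 min / OT 0 h 0 min; Sat reg 5 h 52 min / OT 0 h 0 min.
Totals: regular 33 h 55 min, overtime 1 h 8 min.

Regular 33.92 hours, overtime 1.13 hours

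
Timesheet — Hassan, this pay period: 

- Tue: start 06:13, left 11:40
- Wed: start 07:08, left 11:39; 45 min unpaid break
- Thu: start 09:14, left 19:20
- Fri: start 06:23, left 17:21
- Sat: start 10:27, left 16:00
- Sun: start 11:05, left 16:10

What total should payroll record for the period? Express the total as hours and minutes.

Tue: 06:13–11:40 = 5 h 27 min
Wed: 07:08–11:39 = 4 h 31 min; less 45 min break → 3 h 46 min
Thu: 09:14–19:20 = 10 h 6 min
Fri: 06:23–17:21 = 10 h 58 min
Sat: 10:27–16:00 = 5 h 33 min
Sun: 11:05–16:10 = 5 h 5 min
Total: 5 h 27 min + 3 h 46 min + 10 h 6 min + 10 h 58 min + 5 h 33 min + 5 h 5 min = 40 h 55 min.

40 h 55 min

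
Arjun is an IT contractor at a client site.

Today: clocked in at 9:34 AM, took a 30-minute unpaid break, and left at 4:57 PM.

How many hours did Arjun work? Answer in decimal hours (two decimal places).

6.88 hours

Today: 9:34 AM–4:57 PM = 7 h 23 min; less 30 min break → 6 h 53 min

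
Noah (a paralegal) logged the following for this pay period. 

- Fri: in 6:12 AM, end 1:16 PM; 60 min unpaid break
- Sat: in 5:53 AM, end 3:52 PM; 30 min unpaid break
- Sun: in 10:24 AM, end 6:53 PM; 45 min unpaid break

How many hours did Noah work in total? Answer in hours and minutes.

23 h 17 min

Fri: 6:12 AM–1:16 PM = 7 h 4 min; less 60 min break → 6 h 4 min
Sat: 5:53 AM–3:52 PM = 9 h 59 min; less 30 min break → 9 h 29 min
Sun: 10:24 AM–6:53 PM = 8 h 29 min; less 45 min break → 7 h 44 min
Total: 6 h 4 min + 9 h 29 min + 7 h 44 min = 23 h 17 min.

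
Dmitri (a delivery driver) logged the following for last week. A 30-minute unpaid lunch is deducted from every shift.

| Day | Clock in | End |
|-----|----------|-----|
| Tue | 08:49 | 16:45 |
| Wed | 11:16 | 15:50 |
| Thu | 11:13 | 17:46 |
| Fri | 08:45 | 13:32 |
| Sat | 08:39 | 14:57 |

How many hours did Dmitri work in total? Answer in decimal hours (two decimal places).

27.63 hours

Tue: 08:49–16:45 = 7 h 56 min; less 30 min break → 7 h 26 min
Wed: 11:16–15:50 = 4 h 34 min; less 30 min break → 4 h 4 min
Thu: 11:13–17:46 = 6 h 33 min; less 30 min break → 6 h 3 min
Fri: 08:45–13:32 = 4 h 47 min; less 30 min break → 4 h 17 min
Sat: 08:39–14:57 = 6 h 18 min; less 30 min break → 5 h 48 min
Total: 7 h 26 min + 4 h 4 min + 6 h 3 min + 4 h 17 min + 5 h 48 min = 27 h 38 min.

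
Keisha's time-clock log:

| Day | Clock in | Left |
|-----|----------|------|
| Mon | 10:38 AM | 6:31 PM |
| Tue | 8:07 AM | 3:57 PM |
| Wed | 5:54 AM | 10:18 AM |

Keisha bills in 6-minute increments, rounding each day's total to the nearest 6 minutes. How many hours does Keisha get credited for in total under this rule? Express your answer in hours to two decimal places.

Mon: 10:38 AM–6:31 PM = 7 h 53 min → rounds to 7 h 54 min
Tue: 8:07 AM–3:57 PM = 7 h 50 min → rounds to 7 h 48 min
Wed: 5:54 AM–10:18 AM = 4 h 24 min → rounds to 4 h 24 min
Total credited: 20 h 6 min.

20.10 hours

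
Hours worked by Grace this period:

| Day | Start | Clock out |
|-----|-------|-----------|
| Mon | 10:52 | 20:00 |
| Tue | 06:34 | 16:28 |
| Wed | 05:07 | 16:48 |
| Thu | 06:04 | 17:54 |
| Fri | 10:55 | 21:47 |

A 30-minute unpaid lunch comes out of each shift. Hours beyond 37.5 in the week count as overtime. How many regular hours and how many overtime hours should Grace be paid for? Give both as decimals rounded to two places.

Mon: 10:52–20:00 = 9 h 8 min; less 30 min break → 8 h 38 min
Tue: 06:34–16:28 = 9 h 54 min; less 30 min break → 9 h 24 min
Wed: 05:07–16:48 = 11 h 41 min; less 30 min break → 11 h 11 min
Thu: 06:04–17:54 = 11 h 50 min; less 30 min break → 11 h 20 min
Fri: 10:55–21:47 = 10 h 52 min; less 30 min break → 10 h 22 min
Total worked: 50 h 55 min = 50.92 h.
Threshold 37.5 h → overtime 13 h 25 min, regular 37 h 30 min.

Regular 37.50 hours, overtime 13.42 hours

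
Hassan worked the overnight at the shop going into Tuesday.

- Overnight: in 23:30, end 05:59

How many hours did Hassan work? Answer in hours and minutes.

Overnight: 23:30 → midnight = 0 h 30 min; midnight → 05:59 = 5 h 59 min; span 6 h 29 min

6 h 29 min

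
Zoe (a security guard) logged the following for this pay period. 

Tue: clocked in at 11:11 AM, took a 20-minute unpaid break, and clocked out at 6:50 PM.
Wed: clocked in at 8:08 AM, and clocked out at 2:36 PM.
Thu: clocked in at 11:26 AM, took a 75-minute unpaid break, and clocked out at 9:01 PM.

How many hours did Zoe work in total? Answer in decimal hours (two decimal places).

Tue: 11:11 AM–6:50 PM = 7 h 39 min; less 20 min break → 7 h 19 min
Wed: 8:08 AM–2:36 PM = 6 h 28 min
Thu: 11:26 AM–9:01 PM = 9 h 35 min; less 75 min break → 8 h 20 min
Total: 7 h 19 min + 6 h 28 min + 8 h 20 min = 22 h 7 min.

22.12 hours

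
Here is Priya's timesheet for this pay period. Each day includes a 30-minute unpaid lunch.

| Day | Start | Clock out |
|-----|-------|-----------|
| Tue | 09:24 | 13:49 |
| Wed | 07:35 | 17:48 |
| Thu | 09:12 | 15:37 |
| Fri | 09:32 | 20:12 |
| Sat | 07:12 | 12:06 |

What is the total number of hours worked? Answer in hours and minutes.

Tue: 09:24–13:49 = 4 h 25 min; less 30 min break → 3 h 55 min
Wed: 07:35–17:48 = 10 h 13 min; less 30 min break → 9 h 43 min
Thu: 09:12–15:37 = 6 h 25 min; less 30 min break → 5 h 55 min
Fri: 09:32–20:12 = 10 h 40 min; less 30 min break → 10 h 10 min
Sat: 07:12–12:06 = 4 h 54 min; less 30 min break → 4 h 24 min
Total: 3 h 55 min + 9 h 43 min + 5 h 55 min + 10 h 10 min + 4 h 24 min = 34 h 7 min.

34 h 7 min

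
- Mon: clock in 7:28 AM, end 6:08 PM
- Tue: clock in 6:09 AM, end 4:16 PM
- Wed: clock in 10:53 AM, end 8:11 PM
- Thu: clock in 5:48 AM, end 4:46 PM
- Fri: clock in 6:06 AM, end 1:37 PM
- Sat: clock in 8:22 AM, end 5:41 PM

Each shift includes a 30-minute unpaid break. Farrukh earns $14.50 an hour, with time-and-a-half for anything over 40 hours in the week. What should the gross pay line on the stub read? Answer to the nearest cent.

Mon: 7:28 AM–6:08 PM = 10 h 40 min; less 30 min break → 10 h 10 min
Tue: 6:09 AM–4:16 PM = 10 h 7 min; less 30 min break → 9 h 37 min
Wed: 10:53 AM–8:11 PM = 9 h 18 min; less 30 min break → 8 h 48 min
Thu: 5:48 AM–4:46 PM = 10 h 58 min; less 30 min break → 10 h 28 min
Fri: 6:06 AM–1:37 PM = 7 h 31 min; less 30 min break → 7 h 1 min
Sat: 8:22 AM–5:41 PM = 9 h 19 min; less 30 min break → 8 h 49 min
Total worked: 54 h 53 min = 3293 min.
Regular 40 h 0 min = 2400 min at $14.50/h; overtime 14 h 53 min = 893 min at $21.75/h.
Pay = (2400 × $14.50 + 893 × $21.75) ÷ 60 = $903.71.

$903.71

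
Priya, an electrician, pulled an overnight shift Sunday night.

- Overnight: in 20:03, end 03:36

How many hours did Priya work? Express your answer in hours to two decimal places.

7.55 hours

Overnight: 20:03 → midnight = 3 h 57 min; midnight → 03:36 = 3 h 36 min; span 7 h 33 min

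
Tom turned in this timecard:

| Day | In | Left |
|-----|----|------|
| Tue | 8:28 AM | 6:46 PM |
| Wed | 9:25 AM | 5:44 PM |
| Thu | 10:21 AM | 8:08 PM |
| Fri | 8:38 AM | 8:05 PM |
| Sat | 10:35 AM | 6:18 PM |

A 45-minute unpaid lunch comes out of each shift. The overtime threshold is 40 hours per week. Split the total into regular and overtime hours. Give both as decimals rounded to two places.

Regular 40.00 hours, overtime 3.82 hours

Tue: 8:28 AM–6:46 PM = 10 h 18 min; less 45 min break → 9 h 33 min
Wed: 9:25 AM–5:44 PM = 8 h 19 min; less 45 min break → 7 h 34 min
Thu: 10:21 AM–8:08 PM = 9 h 47 min; less 45 min break → 9 h 2 min
Fri: 8:38 AM–8:05 PM = 11 h 27 min; less 45 min break → 10 h 42 min
Sat: 10:35 AM–6:18 PM = 7 h 43 min; less 45 min break → 6 h 58 min
Total worked: 43 h 49 min = 43.82 h.
Threshold 40 h → overtime 3 h 49 min, regular 40 h 0 min.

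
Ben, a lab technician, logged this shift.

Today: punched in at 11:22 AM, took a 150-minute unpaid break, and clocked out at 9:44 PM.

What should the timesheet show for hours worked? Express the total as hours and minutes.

Today: 11:22 AM–9:44 PM = 10 h 22 min; less 150 min break → 7 h 52 min

7 h 52 min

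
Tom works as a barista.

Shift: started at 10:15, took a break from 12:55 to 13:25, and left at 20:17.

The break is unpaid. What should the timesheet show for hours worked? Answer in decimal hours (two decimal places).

Shift: 10:15–20:17 = 10 h 2 min; less 30 min break → 9 h 32 min

9.53 hours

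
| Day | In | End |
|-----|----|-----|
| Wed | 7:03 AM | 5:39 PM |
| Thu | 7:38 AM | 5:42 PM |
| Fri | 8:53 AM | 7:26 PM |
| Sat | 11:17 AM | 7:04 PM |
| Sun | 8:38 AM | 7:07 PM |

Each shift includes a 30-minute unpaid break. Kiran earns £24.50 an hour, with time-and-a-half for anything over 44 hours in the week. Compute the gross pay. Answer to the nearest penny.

Wed: 7:03 AM–5:39 PM = 10 h 36 min; less 30 min break → 10 h 6 min
Thu: 7:38 AM–5:42 PM = 10 h 4 min; less 30 min break → 9 h 34 min
Fri: 8:53 AM–7:26 PM = 10 h 33 min; less 30 min break → 10 h 3 min
Sat: 11:17 AM–7:04 PM = 7 h 47 min; less 30 min break → 7 h 17 min
Sun: 8:38 AM–7:07 PM = 10 h 29 min; less 30 min break → 9 h 59 min
Total worked: 46 h 59 min = 2819 min.
Regular 44 h 0 min = 2640 min at £24.50/h; overtime 2 h 59 min = 179 min at £36.75/h.
Pay = (2640 × £24.50 + 179 × £36.75) ÷ 60 = £1187.64.

£1187.64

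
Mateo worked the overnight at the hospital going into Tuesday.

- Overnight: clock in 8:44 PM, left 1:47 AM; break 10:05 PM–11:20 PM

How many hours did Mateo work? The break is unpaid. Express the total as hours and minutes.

3 h 48 min

Overnight: 8:44 PM → midnight = 3 h 16 min; midnight → 1:47 AM = 1 h 47 min; span 5 h 3 min; less 75 min break → 3 h 48 min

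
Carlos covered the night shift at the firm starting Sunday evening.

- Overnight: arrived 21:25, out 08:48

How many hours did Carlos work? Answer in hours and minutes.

Overnight: 21:25 → midnight = 2 h 35 min; midnight → 08:48 = 8 h 48 min; span 11 h 23 min

11 h 23 min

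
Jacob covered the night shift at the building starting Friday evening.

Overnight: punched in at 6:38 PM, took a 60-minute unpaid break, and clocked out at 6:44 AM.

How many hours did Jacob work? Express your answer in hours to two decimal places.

Overnight: 6:38 PM → midnight = 5 h 22 min; midnight → 6:44 AM = 6 h 44 min; span 12 h 6 min; less 60 min break → 11 h 6 min

11.10 hours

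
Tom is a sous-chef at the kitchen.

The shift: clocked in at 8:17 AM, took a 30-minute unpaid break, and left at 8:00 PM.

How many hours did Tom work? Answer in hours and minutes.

The shift: 8:17 AM–8:00 PM = 11 h 43 min; less 30 min break → 11 h 13 min

11 h 13 min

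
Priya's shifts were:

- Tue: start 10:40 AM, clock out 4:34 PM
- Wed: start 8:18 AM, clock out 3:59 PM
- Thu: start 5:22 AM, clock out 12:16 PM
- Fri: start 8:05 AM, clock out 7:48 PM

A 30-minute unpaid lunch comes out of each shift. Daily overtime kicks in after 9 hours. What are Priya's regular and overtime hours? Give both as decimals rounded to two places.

Tue: 10:40 AM–4:34 PM = 5 h 54 min; less 30 min break → 5 h 24 min
Wed: 8:18 AM–3:59 PM = 7 h 41 min; less 30 min break → 7 h 11 min
Thu: 5:22 AM–12:16 PM = 6 h 54 min; less 30 min break → 6 h 24 min
Fri: 8:05 AM–7:48 PM = 11 h 43 min; less 30 min break → 11 h 13 min
Tue reg 5 h 24 min / OT 0 h 0 min; Wed reg 7 h 11 min / OT 0 h 0 min; Thu reg 6 h 24 min / OT 0 h 0 min; Fri reg 9 h 0 min / OT 2 h 13 min.
Totals: regular 27 h 59 min, overtime 2 h 13 min.

Regular 27.98 hours, overtime 2.22 hours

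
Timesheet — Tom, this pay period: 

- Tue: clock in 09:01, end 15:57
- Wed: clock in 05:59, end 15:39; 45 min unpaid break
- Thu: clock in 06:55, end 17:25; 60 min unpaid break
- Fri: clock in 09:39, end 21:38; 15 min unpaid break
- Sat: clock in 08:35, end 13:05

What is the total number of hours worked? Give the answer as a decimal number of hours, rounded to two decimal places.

41.58 hours

Tue: 09:01–15:57 = 6 h 56 min
Wed: 05:59–15:39 = 9 h 40 min; less 45 min break → 8 h 55 min
Thu: 06:55–17:25 = 10 h 30 min; less 60 min break → 9 h 30 min
Fri: 09:39–21:38 = 11 h 59 min; less 15 min break → 11 h 44 min
Sat: 08:35–13:05 = 4 h 30 min
Total: 6 h 56 min + 8 h 55 min + 9 h 30 min + 11 h 44 min + 4 h 30 min = 41 h 35 min.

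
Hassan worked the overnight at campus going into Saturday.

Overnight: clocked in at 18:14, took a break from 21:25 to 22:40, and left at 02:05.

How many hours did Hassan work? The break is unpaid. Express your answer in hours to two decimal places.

6.60 hours

Overnight: 18:14 → midnight = 5 h 46 min; midnight → 02:05 = 2 h 5 min; span 7 h 51 min; less 75 min break → 6 h 36 min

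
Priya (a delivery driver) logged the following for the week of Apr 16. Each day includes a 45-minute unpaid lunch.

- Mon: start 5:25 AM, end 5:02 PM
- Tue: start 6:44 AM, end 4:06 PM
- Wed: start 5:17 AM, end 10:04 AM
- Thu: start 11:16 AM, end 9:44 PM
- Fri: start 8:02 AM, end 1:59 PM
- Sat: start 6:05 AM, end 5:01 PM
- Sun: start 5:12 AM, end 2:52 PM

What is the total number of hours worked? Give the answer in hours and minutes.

57 h 32 min

Mon: 5:25 AM–5:02 PM = 11 h 37 min; less 45 min break → 10 h 52 min
Tue: 6:44 AM–4:06 PM = 9 h 22 min; less 45 min break → 8 h 37 min
Wed: 5:17 AM–10:04 AM = 4 h 47 min; less 45 min break → 4 h 2 min
Thu: 11:16 AM–9:44 PM = 10 h 28 min; less 45 min break → 9 h 43 min
Fri: 8:02 AM–1:59 PM = 5 h 57 min; less 45 min break → 5 h 12 min
Sat: 6:05 AM–5:01 PM = 10 h 56 min; less 45 min break → 10 h 11 min
Sun: 5:12 AM–2:52 PM = 9 h 40 min; less 45 min break → 8 h 55 min
Total: 10 h 52 min + 8 h 37 min + 4 h 2 min + 9 h 43 min + 5 h 12 min + 10 h 11 min + 8 h 55 min = 57 h 32 min.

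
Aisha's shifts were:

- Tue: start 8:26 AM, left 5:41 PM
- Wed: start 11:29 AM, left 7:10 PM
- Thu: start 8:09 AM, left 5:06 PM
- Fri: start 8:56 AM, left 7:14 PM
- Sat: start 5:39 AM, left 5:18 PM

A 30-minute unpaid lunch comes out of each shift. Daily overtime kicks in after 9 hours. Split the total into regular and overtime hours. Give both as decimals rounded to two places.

Regular 42.38 hours, overtime 2.95 hours

Tue: 8:26 AM–5:41 PM = 9 h 15 min; less 30 min break → 8 h 45 min
Wed: 11:29 AM–7:10 PM = 7 h 41 min; less 30 min break → 7 h 11 min
Thu: 8:09 AM–5:06 PM = 8 h 57 min; less 30 min break → 8 h 27 min
Fri: 8:56 AM–7:14 PM = 10 h 18 min; less 30 min break → 9 h 48 min
Sat: 5:39 AM–5:18 PM = 11 h 39 min; less 30 min break → 11 h 9 min
Tue reg 8 h 45 min / OT 0 h 0 min; Wed reg 7 h 11 min / OT 0 h 0 min; Thu reg 8 h 27 min / OT 0 h 0 min; Fri reg 9 h 0 min / OT 0 h 48 min; Sat reg 9 h 0 min / OT 2 h 9 min.
Totals: regular 42 h 23 min, overtime 2 h 57 min.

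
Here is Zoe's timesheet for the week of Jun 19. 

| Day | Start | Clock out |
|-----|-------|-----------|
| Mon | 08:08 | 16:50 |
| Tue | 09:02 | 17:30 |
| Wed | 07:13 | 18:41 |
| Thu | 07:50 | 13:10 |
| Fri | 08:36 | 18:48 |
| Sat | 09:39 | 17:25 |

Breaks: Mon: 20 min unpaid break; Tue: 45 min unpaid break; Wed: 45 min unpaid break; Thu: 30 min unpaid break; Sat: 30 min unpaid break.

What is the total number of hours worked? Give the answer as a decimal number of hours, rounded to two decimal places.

49.10 hours

Mon: 08:08–16:50 = 8 h 42 min; less 20 min break → 8 h 22 min
Tue: 09:02–17:30 = 8 h 28 min; less 45 min break → 7 h 43 min
Wed: 07:13–18:41 = 11 h 28 min; less 45 min break → 10 h 43 min
Thu: 07:50–13:10 = 5 h 20 min; less 30 min break → 4 h 50 min
Fri: 08:36–18:48 = 10 h 12 min
Sat: 09:39–17:25 = 7 h 46 min; less 30 min break → 7 h 16 min
Total: 8 h 22 min + 7 h 43 min + 10 h 43 min + 4 h 50 min + 10 h 12 min + 7 h 16 min = 49 h 6 min.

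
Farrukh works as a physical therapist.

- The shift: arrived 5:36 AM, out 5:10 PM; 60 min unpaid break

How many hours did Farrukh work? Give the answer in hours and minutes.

The shift: 5:36 AM–5:10 PM = 11 h 34 min; less 60 min break → 10 h 34 min

10 h 34 min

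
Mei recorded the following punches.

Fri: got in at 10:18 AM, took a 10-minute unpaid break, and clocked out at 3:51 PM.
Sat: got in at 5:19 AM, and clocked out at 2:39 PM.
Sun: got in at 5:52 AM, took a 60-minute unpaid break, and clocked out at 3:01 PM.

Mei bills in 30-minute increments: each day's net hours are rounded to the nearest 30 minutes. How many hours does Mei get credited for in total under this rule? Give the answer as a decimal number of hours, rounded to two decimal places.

Fri: 10:18 AM–3:51 PM = 5 h 33 min − 10 min = 5 h 23 min → rounds to 5 h 30 min
Sat: 5:19 AM–2:39 PM = 9 h 20 min → rounds to 9 h 30 min
Sun: 5:52 AM–3:01 PM = 9 h 9 min − 60 min = 8 h 9 min → rounds to 8 h 0 min
Total credited: 23 h 0 min.

23.00 hours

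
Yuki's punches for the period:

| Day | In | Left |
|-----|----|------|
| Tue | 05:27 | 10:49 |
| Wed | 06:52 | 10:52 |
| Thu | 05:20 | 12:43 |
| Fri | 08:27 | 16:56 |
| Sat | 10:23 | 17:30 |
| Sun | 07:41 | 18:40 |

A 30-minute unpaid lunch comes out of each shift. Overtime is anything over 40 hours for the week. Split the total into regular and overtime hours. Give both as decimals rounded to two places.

Tue: 05:27–10:49 = 5 h 22 min; less 30 min break → 4 h 52 min
Wed: 06:52–10:52 = 4 h 0 min; less 30 min break → 3 h 30 min
Thu: 05:20–12:43 = 7 h 23 min; less 30 min break → 6 h 53 min
Fri: 08:27–16:56 = 8 h 29 min; less 30 min break → 7 h 59 min
Sat: 10:23–17:30 = 7 h 7 min; less 30 min break → 6 h 37 min
Sun: 07:41–18:40 = 10 h 59 min; less 30 min break → 10 h 29 min
Total worked: 40 h 20 min = 40.33 h.
Threshold 40 h → overtime 0 h 20 min, regular 40 h 0 min.

Regular 40.00 hours, overtime 0.33 hours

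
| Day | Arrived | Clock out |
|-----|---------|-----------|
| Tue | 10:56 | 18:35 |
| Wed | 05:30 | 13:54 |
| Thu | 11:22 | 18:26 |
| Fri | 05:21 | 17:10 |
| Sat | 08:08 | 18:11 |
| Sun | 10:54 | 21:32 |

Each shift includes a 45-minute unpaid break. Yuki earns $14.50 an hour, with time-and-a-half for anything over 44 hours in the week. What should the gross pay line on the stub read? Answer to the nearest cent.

$792.79

Tue: 10:56–18:35 = 7 h 39 min; less 45 min break → 6 h 54 min
Wed: 05:30–13:54 = 8 h 24 min; less 45 min break → 7 h 39 min
Thu: 11:22–18:26 = 7 h 4 min; less 45 min break → 6 h 19 min
Fri: 05:21–17:10 = 11 h 49 min; less 45 min break → 11 h 4 min
Sat: 08:08–18:11 = 10 h 3 min; less 45 min break → 9 h 18 min
Sun: 10:54–21:32 = 10 h 38 min; less 45 min break → 9 h 53 min
Total worked: 51 h 7 min = 3067 min.
Regular 44 h 0 min = 2640 min at $14.50/h; overtime 7 h 7 min = 427 min at $21.75/h.
Pay = (2640 × $14.50 + 427 × $21.75) ÷ 60 = $792.79.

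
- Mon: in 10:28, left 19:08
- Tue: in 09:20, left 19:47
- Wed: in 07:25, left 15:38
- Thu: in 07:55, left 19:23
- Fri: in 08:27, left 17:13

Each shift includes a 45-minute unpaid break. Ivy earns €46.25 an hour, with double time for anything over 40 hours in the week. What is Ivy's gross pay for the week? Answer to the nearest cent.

Mon: 10:28–19:08 = 8 h 40 min; less 45 min break → 7 h 55 min
Tue: 09:20–19:47 = 10 h 27 min; less 45 min break → 9 h 42 min
Wed: 07:25–15:38 = 8 h 13 min; less 45 min break → 7 h 28 min
Thu: 07:55–19:23 = 11 h 28 min; less 45 min break → 10 h 43 min
Fri: 08:27–17:13 = 8 h 46 min; less 45 min break → 8 h 1 min
Total worked: 43 h 49 min = 2629 min.
Regular 40 h 0 min = 2400 min at €46.25/h; overtime 3 h 49 min = 229 min at €92.50/h.
Pay = (2400 × €46.25 + 229 × €92.50) ÷ 60 = €2203.04.

€2203.04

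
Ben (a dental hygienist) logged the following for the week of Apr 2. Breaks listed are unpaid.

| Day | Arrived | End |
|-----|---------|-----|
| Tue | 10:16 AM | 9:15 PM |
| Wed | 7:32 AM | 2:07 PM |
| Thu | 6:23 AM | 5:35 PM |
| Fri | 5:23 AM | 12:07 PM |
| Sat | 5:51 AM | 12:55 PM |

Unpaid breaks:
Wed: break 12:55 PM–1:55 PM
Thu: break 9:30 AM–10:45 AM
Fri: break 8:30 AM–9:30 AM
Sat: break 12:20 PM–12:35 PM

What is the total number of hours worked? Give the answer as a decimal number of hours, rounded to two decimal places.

Tue: 10:16 AM–9:15 PM = 10 h 59 min
Wed: 7:32 AM–2:07 PM = 6 h 35 min; less 60 min break → 5 h 35 min
Thu: 6:23 AM–5:35 PM = 11 h 12 min; less 75 min break → 9 h 57 min
Fri: 5:23 AM–12:07 PM = 6 h 44 min; less 60 min break → 5 h 44 min
Sat: 5:51 AM–12:55 PM = 7 h 4 min; less 15 min break → 6 h 49 min
Total: 10 h 59 min + 5 h 35 min + 9 h 57 min + 5 h 44 min + 6 h 49 min = 39 h 4 min.

39.07 hours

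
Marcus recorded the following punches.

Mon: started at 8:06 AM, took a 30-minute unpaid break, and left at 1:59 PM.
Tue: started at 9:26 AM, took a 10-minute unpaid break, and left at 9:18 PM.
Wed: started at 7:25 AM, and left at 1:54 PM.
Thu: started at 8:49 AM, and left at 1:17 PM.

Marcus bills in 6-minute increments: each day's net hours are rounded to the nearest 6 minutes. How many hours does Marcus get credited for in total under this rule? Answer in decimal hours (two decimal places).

Mon: 8:06 AM–1:59 PM = 5 h 53 min − 30 min = 5 h 23 min → rounds to 5 h 24 min
Tue: 9:26 AM–9:18 PM = 11 h 52 min − 10 min = 11 h 42 min → rounds to 11 h 42 min
Wed: 7:25 AM–1:54 PM = 6 h 29 min → rounds to 6 h 30 min
Thu: 8:49 AM–1:17 PM = 4 h 28 min → rounds to 4 h 30 min
Total credited: 28 h 6 min.

28.10 hours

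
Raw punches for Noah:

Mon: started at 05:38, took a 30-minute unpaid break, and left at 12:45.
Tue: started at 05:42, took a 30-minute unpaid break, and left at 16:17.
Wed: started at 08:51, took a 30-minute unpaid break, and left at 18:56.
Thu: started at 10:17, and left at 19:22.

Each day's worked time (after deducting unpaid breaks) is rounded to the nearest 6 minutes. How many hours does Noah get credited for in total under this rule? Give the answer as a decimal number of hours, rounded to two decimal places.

35.40 hours

Mon: 05:38–12:45 = 7 h 7 min − 30 min = 6 h 37 min → rounds to 6 h 36 min
Tue: 05:42–16:17 = 10 h 35 min − 30 min = 10 h 5 min → rounds to 10 h 6 min
Wed: 08:51–18:56 = 10 h 5 min − 30 min = 9 h 35 min → rounds to 9 h 36 min
Thu: 10:17–19:22 = 9 h 5 min → rounds to 9 h 6 min
Total credited: 35 h 24 min.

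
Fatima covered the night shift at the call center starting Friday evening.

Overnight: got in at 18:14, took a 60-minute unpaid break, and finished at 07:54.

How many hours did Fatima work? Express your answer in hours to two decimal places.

Overnight: 18:14 → midnight = 5 h 46 min; midnight → 07:54 = 7 h 54 min; span 13 h 40 min; less 60 min break → 12 h 40 min

12.67 hours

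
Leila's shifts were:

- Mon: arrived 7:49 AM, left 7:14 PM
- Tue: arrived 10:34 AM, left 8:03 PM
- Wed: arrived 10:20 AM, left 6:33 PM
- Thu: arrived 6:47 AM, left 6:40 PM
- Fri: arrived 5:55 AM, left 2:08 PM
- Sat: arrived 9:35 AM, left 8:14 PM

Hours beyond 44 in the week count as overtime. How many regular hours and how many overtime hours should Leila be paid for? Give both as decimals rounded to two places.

Mon: 7:49 AM–7:14 PM = 11 h 25 min
Tue: 10:34 AM–8:03 PM = 9 h 29 min
Wed: 10:20 AM–6:33 PM = 8 h 13 min
Thu: 6:47 AM–6:40 PM = 11 h 53 min
Fri: 5:55 AM–2:08 PM = 8 h 13 min
Sat: 9:35 AM–8:14 PM = 10 h 39 min
Total worked: 59 h 52 min = 59.87 h.
Threshold 44 h → overtime 15 h 52 min, regular 44 h 0 min.

Regular 44.00 hours, overtime 15.87 hours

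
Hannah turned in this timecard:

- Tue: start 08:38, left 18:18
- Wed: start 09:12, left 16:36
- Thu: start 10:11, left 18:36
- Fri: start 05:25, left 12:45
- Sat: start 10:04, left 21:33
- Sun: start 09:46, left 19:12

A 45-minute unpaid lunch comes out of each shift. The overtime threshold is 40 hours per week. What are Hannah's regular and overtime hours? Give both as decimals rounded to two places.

Regular 40.00 hours, overtime 9.23 hours

Tue: 08:38–18:18 = 9 h 40 min; less 45 min break → 8 h 55 min
Wed: 09:12–16:36 = 7 h 24 min; less 45 min break → 6 h 39 min
Thu: 10:11–18:36 = 8 h 25 min; less 45 min break → 7 h 40 min
Fri: 05:25–12:45 = 7 h 20 min; less 45 min break → 6 h 35 min
Sat: 10:04–21:33 = 11 h 29 min; less 45 min break → 10 h 44 min
Sun: 09:46–19:12 = 9 h 26 min; less 45 min break → 8 h 41 min
Total worked: 49 h 14 min = 49.23 h.
Threshold 40 h → overtime 9 h 14 min, regular 40 h 0 min.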